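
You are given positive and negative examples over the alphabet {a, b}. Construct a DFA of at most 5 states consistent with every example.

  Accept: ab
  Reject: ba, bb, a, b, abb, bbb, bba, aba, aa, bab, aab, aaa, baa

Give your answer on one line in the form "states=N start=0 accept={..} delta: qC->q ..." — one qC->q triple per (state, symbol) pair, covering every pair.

states=4 start=0 accept={3} delta: 0a->1 0b->2 1a->0 1b->3 2a->0 2b->0 3a->0 3b->0

Fold the examples into a partial DFA from state 0: repeatedly fix the first undefined (state, symbol) met by the shortest-then-alphabetical prefix, trying targets in increasing order and rejecting any under which an Accept and a Reject string meet in one state with the same remainder; add a state when all current targets are rejected. Accepting states are where Accept strings end.
a: 0a undefined. 0a->0: no, ab/b meet in 0 with "b" left. Open state 1: 0a->1.
b: 0b undefined. 0b->0: no, ab/bab meet in 1 with "b" left. 0b->1: no, ab/bb meet in 1 with "b" left. Open state 2: 0b->2.
aa: 1a undefined. 1a->0: ok.
ab: 1b undefined. 1b->0: no, ab/aa meet in 0. 1b->1: no, ab/a meet in 1. 1b->2: no, ab/b meet in 2. Open state 3: 1b->3.
ba: 2a undefined. 2a->0: ok.
bb: 2b undefined. 2b->0: ok.
aba: 3a undefined. 3a->0: ok.
abb: 3b undefined. 3b->0: ok.
All examples now run through 4 states with every (state, symbol) defined. Accept strings end in {3}, Reject strings end in {0,1,2}; accept={3}.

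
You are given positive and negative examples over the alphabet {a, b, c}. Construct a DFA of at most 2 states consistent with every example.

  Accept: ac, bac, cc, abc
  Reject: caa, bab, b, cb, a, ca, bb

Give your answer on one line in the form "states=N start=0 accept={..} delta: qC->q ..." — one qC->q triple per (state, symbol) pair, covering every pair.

states=2 start=0 accept={1} delta: 0a->0 0b->0 0c->1 1a->0 1b->0 1c->1

State merging on the prefix tree: take the shortest (then alphabetical) example prefix whose next move is undefined and point that move at state 0, else 1, else 2, ...; a target is out if some Accept/Reject pair would then sit in one state with the same input left (inseparable). If every existing state is out, open a new one.
a: 0a undefined. 0a->0: ok.
b: 0b undefined. 0b->0: ok.
c: 0c undefined. 0c->0: no, ac/caa meet in 0. Open state 1: 0c->1.
ca: 1a undefined. 1a->0: ok.
cb: 1b undefined. 1b->0: ok.
cc: 1c undefined. 1c->0: no, cc/caa meet in 0. 1c->1: ok.
All examples now run through 2 states with every (state, symbol) defined. Accept strings end in {1}, Reject strings end in {0}; accept={1}.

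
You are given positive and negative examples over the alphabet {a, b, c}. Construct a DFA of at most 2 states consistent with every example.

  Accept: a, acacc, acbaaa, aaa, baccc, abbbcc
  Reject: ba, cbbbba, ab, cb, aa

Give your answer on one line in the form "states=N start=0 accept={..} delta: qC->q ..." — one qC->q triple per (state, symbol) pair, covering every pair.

Fold the examples into a partial DFA from state 0: repeatedly fix the first undefined (state, symbol) met by the shortest-then-alphabetical prefix, trying targets in increasing order and rejecting any under which an Accept and a Reject string meet in one state with the same remainder; add a state when all current targets are rejected. Accepting states are where Accept strings end.
a: 0a undefined. 0a->0: no, a/aa meet in 0. Open state 1: 0a->1.
b: 0b undefined. 0b->0: no, a/ba meet in 1. 0b->1: ok.
c: 0c undefined. 0c->0: no, a/cb meet in 1. 0c->1: ok.
aa: 1a undefined. 1a->0: ok.
ab: 1b undefined. 1b->0: ok.
ac: 1c undefined. 1c->0: no, acbaaa/ba meet in 0. 1c->1: ok.
All examples now run through 2 states with every (state, symbol) defined. Accept strings end in {1}, Reject strings end in {0}; accept={1}.

states=2 start=0 accept={1} delta: 0a->1 0b->1 0c->1 1a->0 1b->0 1c->1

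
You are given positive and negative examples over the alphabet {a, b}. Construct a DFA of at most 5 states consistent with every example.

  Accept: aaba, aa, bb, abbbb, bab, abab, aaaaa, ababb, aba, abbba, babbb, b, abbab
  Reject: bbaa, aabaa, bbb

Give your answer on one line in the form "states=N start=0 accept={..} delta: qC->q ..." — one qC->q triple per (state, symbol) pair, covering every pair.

states=5 start=0 accept={0,1,2,3} delta: 0a->0 0b->1 1a->2 1b->3 2a->4 2b->0 3a->2 3b->4 4a->0 4b->0

State merging on the prefix tree: take the shortest (then alphabetical) example prefix whose next move is undefined and point that move at state 0, else 1, else 2, ...; a target is out if some Accept/Reject pair would then sit in one state with the same input left (inseparable). If every existing state is out, open a new one.
a: 0a undefined. 0a->0: ok.
b: 0b undefined. 0b->0: no, aaba/bbaa meet in 0. Open state 1: 0b->1.
ba: 1a undefined. 1a->0: no, aaba/aabaa meet in 0. 1a->1: no, aaba/aabaa meet in 1. Open state 2: 1a->2.
bb: 1b undefined. 1b->0: no, aa/bbaa meet in 0. 1b->1: no, bb/bbb meet in 1. 1b->2: no, bab/bbb meet in 2 with "b" left. Open state 3: 1b->3.
bab: 2b undefined. 2b->0: ok.
bba: 3a undefined. 3a->0: no, aa/bbaa meet in 0. 3a->1: no, aaba/bbaa meet in 2. 3a->2: ok.
bbb: 3b undefined. 3b->0: no, aa/bbb meet in 0. 3b->1: no, ababb/bbb meet in 1. 3b->2: no, aaba/bbb meet in 2. 3b->3: no, bb/bbb meet in 3. Open state 4: 3b->4.
bbaa: 2a undefined. 2a->0: no, aa/bbaa meet in 0. 2a->1: no, ababb/bbaa meet in 1. 2a->2: no, aaba/bbaa meet in 2. 2a->3: no, bb/bbaa meet in 3. 2a->4: ok.
abbba: 4a undefined. 4a->0: ok.
abbbb: 4b undefined. 4b->0: ok.
All examples now run through 5 states with every (state, symbol) defined. Accept strings end in {0,1,2,3}, Reject strings end in {4}; accept={0,1,2,3}.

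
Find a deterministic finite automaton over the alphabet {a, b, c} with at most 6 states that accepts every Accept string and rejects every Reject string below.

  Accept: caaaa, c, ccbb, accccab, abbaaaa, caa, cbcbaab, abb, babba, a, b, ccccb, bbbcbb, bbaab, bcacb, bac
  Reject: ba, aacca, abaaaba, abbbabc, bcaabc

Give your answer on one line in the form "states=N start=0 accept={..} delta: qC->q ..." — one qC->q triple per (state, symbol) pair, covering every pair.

states=4 start=0 accept={0,1,3} delta: 0a->0 0b->1 0c->1 1a->2 1b->0 1c->1 2a->3 2b->3 2c->0 3a->0 3b->3 3c->2

Grow the machine one transition at a time. Run the examples from 0; the earliest place one falls off (shortest prefix, ties alphabetical) gets sent to the lowest-numbered state that keeps every Accept/Reject pair distinguishable — a pair clashes when both reach the same state with identical unread suffix — and to a fresh state only if none does.
a: 0a undefined. 0a->0: ok.
b: 0b undefined. 0b->0: no, c/abbbabc meet in 0 with "c" left. Open state 1: 0b->1.
c: 0c undefined. 0c->0: no, caaaa/aacca meet in 0. 0c->1: ok.
ba: 1a undefined. 1a->0: no, caaaa/ba meet in 0. 1a->1: no, caaaa/ba meet in 1. Open state 2: 1a->2.
bb: 1b undefined. 1b->0: ok.
bc: 1c undefined. 1c->0: no, ccbb/aacca meet in 0. 1c->1: ok.
bab: 2b undefined. 2b->0: no, c/abbbabc meet in 1. 2b->1: no, c/abbbabc meet in 1. 2b->2: no, accccab/ba meet in 2. Open state 3: 2b->3.
bac: 2c undefined. 2c->0: ok.
caa: 2a undefined. 2a->0: no, c/bcaabc meet in 1. 2a->1: no, caaaa/bcaabc meet in 1. 2a->2: no, caaaa/ba meet in 2. 2a->3: ok.
babb: 3b undefined. 3b->0: no, c/bcaabc meet in 1. 3b->1: no, c/bcaabc meet in 1. 3b->2: no, abbaaaa/bcaabc meet in 0. 3b->3: ok.
caaa: 3a undefined. 3a->0: ok.
bcaabc: 3c undefined. 3c->0: no, caaaa/abbbabc meet in 0. 3c->1: no, c/abbbabc meet in 1. 3c->2: ok.
All examples now run through 4 states with every (state, symbol) defined. Accept strings end in {0,1,3}, Reject strings end in {2}; accept={0,1,3}.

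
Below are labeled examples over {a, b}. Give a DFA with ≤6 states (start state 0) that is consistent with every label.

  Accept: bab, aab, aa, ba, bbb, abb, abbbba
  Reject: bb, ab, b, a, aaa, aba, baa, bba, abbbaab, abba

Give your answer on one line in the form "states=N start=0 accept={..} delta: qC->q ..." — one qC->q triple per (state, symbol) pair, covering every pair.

states=6 start=0 accept={2,4} delta: 0a->1 0b->1 1a->2 1b->3 2a->0 2b->2 3a->0 3b->4 4a->0 4b->5 5a->0 5b->1

Fold the examples into a partial DFA from state 0: repeatedly fix the first undefined (state, symbol) met by the shortest-then-alphabetical prefix, trying targets in increasing order and rejecting any under which an Accept and a Reject string meet in one state with the same remainder; add a state when all current targets are rejected. Accepting states are where Accept strings end.
a: 0a undefined. 0a->0: no, aab/ab meet in 0 with "b" left. Open state 1: 0a->1.
b: 0b undefined. 0b->0: no, bab/ab meet in 1 with "b" left. 0b->1: ok.
aa: 1a undefined. 1a->0: no, bab/b meet in 1. 1a->1: no, bab/bb meet in 1 with "b" left. Open state 2: 1a->2.
ab: 1b undefined. 1b->0: no, bab/abbbaab meet in 2 with "b" left. 1b->1: no, aa/aba meet in 2. 1b->2: no, aa/bb meet in 2. Open state 3: 1b->3.
aaa: 2a undefined. 2a->0: ok.
aab: 2b undefined. 2b->0: no, bab/aaa meet in 0. 2b->1: no, bab/b meet in 1. 2b->2: ok.
aba: 3a undefined. 3a->0: ok.
abb: 3b undefined. 3b->0: no, bbb/aaa meet in 0. 3b->1: no, bab/abba meet in 2. 3b->2: no, abbbba/aaa meet in 0. 3b->3: no, bbb/bb meet in 3. Open state 4: 3b->4.
abba: 4a undefined. 4a->0: ok.
abbb: 4b undefined. 4b->0: no, bab/abbbaab meet in 2. 4b->1: no, abbbba/aaa meet in 0. 4b->2: no, abbbba/aaa meet in 0. 4b->3: no, abbbba/aaa meet in 0. 4b->4: no, abbbba/aaa meet in 0. Open state 5: 4b->5.
abbba: 5a undefined. 5a->0: ok.
abbbb: 5b undefined. 5b->0: no, abbbba/b meet in 1. 5b->1: ok.
All examples now run through 6 states with every (state, symbol) defined. Accept strings end in {2,4}, Reject strings end in {0,1,3}; accept={2,4}.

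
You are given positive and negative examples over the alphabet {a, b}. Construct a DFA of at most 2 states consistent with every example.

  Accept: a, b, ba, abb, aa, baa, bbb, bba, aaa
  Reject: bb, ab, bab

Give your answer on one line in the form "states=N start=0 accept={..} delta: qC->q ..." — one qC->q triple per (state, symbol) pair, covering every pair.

State merging on the prefix tree: take the shortest (then alphabetical) example prefix whose next move is undefined and point that move at state 0, else 1, else 2, ...; a target is out if some Accept/Reject pair would then sit in one state with the same input left (inseparable). If every existing state is out, open a new one.
a: 0a undefined. 0a->0: no, b/ab meet in 0 with "b" left. Open state 1: 0a->1.
b: 0b undefined. 0b->0: no, b/bb meet in 0. 0b->1: ok.
aa: 1a undefined. 1a->0: no, a/bab meet in 1. 1a->1: ok.
ab: 1b undefined. 1b->0: ok.
All examples now run through 2 states with every (state, symbol) defined. Accept strings end in {1}, Reject strings end in {0}; accept={1}.

states=2 start=0 accept={1} delta: 0a->1 0b->1 1a->1 1b->0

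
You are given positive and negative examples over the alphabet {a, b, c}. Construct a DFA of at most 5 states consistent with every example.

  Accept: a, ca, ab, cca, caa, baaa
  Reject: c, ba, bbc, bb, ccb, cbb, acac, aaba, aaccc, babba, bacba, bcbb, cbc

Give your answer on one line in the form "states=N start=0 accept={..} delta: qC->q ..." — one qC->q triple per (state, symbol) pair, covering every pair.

states=4 start=0 accept={0,1} delta: 0a->0 0b->1 0c->2 1a->2 1b->2 1c->0 2a->0 2b->3 2c->2 3a->2 3b->3 3c->2

Grow the machine one transition at a time. Run the examples from 0; the earliest place one falls off (shortest prefix, ties alphabetical) gets sent to the lowest-numbered state that keeps every Accept/Reject pair distinguishable — a pair clashes when both reach the same state with identical unread suffix — and to a fresh state only if none does.
a: 0a undefined. 0a->0: ok.
b: 0b undefined. 0b->0: no, a/ba meet in 0. Open state 1: 0b->1.
c: 0c undefined. 0c->0: no, a/c meet in 0. 0c->1: no, ca/ba meet in 1 with "a" left. Open state 2: 0c->2.
ba: 1a undefined. 1a->0: no, a/ba meet in 0. 1a->1: no, ab/ba meet in 1. 1a->2: ok.
bb: 1b undefined. 1b->0: no, a/bb meet in 0. 1b->1: no, ab/bb meet in 1. 1b->2: ok.
bc: 1c undefined. 1c->0: ok.
ca: 2a undefined. 2a->0: ok.
cb: 2b undefined. 2b->0: no, ab/cbb meet in 1. 2b->1: no, a/babba meet in 0. 2b->2: no, a/babba meet in 0. Open state 3: 2b->3.
cc: 2c undefined. 2c->0: no, a/bbc meet in 0. 2c->1: no, a/aaccc meet in 0. 2c->2: ok.
cbb: 3b undefined. 3b->0: no, a/cbb meet in 0. 3b->1: no, ab/cbb meet in 1. 3b->2: no, a/babba meet in 0. 3b->3: ok.
cbc: 3c undefined. 3c->0: no, a/cbc meet in 0. 3c->1: no, ab/cbc meet in 1. 3c->2: ok.
babba: 3a undefined. 3a->0: no, a/babba meet in 0. 3a->1: no, ab/babba meet in 1. 3a->2: ok.
All examples now run through 4 states with every (state, symbol) defined. Accept strings end in {0,1}, Reject strings end in {2,3}; accept={0,1}.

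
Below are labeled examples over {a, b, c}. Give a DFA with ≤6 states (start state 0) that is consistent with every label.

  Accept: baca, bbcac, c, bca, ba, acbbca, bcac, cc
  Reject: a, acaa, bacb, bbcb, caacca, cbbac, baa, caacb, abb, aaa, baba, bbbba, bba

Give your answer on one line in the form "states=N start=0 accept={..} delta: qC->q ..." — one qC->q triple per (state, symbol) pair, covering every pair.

states=5 start=0 accept={1,2} delta: 0a->0 0b->1 0c->1 1a->2 1b->3 1c->1 2a->3 2b->0 2c->1 3a->0 3b->2 3c->4 4a->0 4b->0 4c->0

Fold the examples into a partial DFA from state 0: repeatedly fix the first undefined (state, symbol) met by the shortest-then-alphabetical prefix, trying targets in increasing order and rejecting any under which an Accept and a Reject string meet in one state with the same remainder; add a state when all current targets are rejected. Accepting states are where Accept strings end.
a: 0a undefined. 0a->0: ok.
b: 0b undefined. 0b->0: no, ba/a meet in 0. Open state 1: 0b->1.
c: 0c undefined. 0c->0: no, c/a meet in 0. 0c->1: ok.
ba: 1a undefined. 1a->0: no, baca/a meet in 0. 1a->1: no, c/acaa meet in 1. Open state 2: 1a->2.
bb: 1b undefined. 1b->0: no, bbcac/cbbac meet in 2 with "c" left. 1b->1: no, c/abb meet in 1. 1b->2: no, ba/abb meet in 2. Open state 3: 1b->3.
bc: 1c undefined. 1c->0: no, bca/a meet in 0. 1c->1: ok.
baa: 2a undefined. 2a->0: no, bca/caacca meet in 2. 2a->1: no, c/acaa meet in 1. 2a->2: no, bca/acaa meet in 2. 2a->3: ok.
bab: 2b undefined. 2b->0: ok.
bac: 2c undefined. 2c->0: no, baca/a meet in 0. 2c->1: ok.
bba: 3a undefined. 3a->0: ok.
bbb: 3b undefined. 3b->0: no, baca/bbbba meet in 2. 3b->1: no, c/cbbac meet in 1. 3b->2: ok.
bbc: 3c undefined. 3c->0: no, baca/caacca meet in 2. 3c->1: no, baca/caacca meet in 2. 3c->2: no, baca/caacca meet in 2. 3c->3: no, baca/bbcb meet in 2. Open state 4: 3c->4.
bbca: 4a undefined. 4a->0: ok.
bbcb: 4b undefined. 4b->0: ok.
caacc: 4c undefined. 4c->0: ok.
All examples now run through 5 states with every (state, symbol) defined. Accept strings end in {1,2}, Reject strings end in {0,3,4}; accept={1,2}.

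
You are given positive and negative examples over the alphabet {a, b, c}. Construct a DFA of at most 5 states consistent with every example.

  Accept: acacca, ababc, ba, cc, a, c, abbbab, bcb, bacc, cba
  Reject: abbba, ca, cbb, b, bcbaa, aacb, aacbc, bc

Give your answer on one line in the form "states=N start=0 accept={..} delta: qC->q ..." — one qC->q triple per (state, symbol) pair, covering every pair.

Grow the machine one transition at a time. Run the examples from 0; the earliest place one falls off (shortest prefix, ties alphabetical) gets sent to the lowest-numbered state that keeps every Accept/Reject pair distinguishable — a pair clashes when both reach the same state with identical unread suffix — and to a fresh state only if none does.
a: 0a undefined. 0a->0: ok.
b: 0b undefined. 0b->0: no, ababc/bc meet in 0 with "c" left. Open state 1: 0b->1.
c: 0c undefined. 0c->0: no, acacca/ca meet in 0. 0c->1: no, ba/ca meet in 1 with "a" left. Open state 2: 0c->2.
ba: 1a undefined. 1a->0: no, ababc/bc meet in 1 with "c" left. 1a->1: no, ba/b meet in 1. 1a->2: no, ababc/aacbc meet in 2 with "bc" left. Open state 3: 1a->3.
bc: 1c undefined. 1c->0: no, a/bc meet in 0. 1c->1: ok.
ca: 2a undefined. 2a->0: no, a/ca meet in 0. 2a->1: ok.
cb: 2b undefined. 2b->0: no, a/aacb meet in 0. 2b->1: no, bcb/cbb meet in 1 with "b" left. 2b->2: no, cc/aacbc meet in 2 with "c" left. 2b->3: no, acacca/aacb meet in 3. Open state 4: 2b->4.
cc: 2c undefined. 2c->0: ok.
abb: 1b undefined. 1b->0: no, acacca/abbba meet in 3. 1b->1: no, acacca/abbba meet in 3. 1b->2: no, acacca/bcbaa meet in 3. 1b->3: ok.
bac: 3c undefined. 3c->0: ok.
cba: 4a undefined. 4a->0: ok.
cbb: 4b undefined. 4b->0: no, cc/cbb meet in 0. 4b->1: ok.
abab: 3b undefined. 3b->0: no, cc/abbba meet in 0. 3b->1: no, acacca/abbba meet in 3. 3b->2: ok.
bcba: 3a undefined. 3a->0: no, ababc/bcbaa meet in 0. 3a->1: no, acacca/bcbaa meet in 3. 3a->2: ok.
aacbc: 4c undefined. 4c->0: no, ababc/aacbc meet in 0. 4c->1: ok.
All examples now run through 5 states with every (state, symbol) defined. Accept strings end in {0,2,3}, Reject strings end in {1,4}; accept={0,2,3}.

states=5 start=0 accept={0,2,3} delta: 0a->0 0b->1 0c->2 1a->3 1b->3 1c->1 2a->1 2b->4 2c->0 3a->2 3b->2 3c->0 4a->0 4b->1 4c->1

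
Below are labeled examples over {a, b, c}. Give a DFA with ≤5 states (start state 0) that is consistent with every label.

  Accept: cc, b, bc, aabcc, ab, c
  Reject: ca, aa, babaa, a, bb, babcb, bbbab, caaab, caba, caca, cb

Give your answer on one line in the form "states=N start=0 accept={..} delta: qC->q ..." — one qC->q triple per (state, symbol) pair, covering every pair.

Fold the examples into a partial DFA from state 0: repeatedly fix the first undefined (state, symbol) met by the shortest-then-alphabetical prefix, trying targets in increasing order and rejecting any under which an Accept and a Reject string meet in one state with the same remainder; add a state when all current targets are rejected. Accepting states are where Accept strings end.
a: 0a undefined. 0a->0: ok.
b: 0b undefined. 0b->0: no, b/aa meet in 0. Open state 1: 0b->1.
c: 0c undefined. 0c->0: no, cc/ca meet in 0. 0c->1: ok.
ba: 1a undefined. 1a->0: no, b/caaab meet in 1. 1a->1: no, b/ca meet in 1. Open state 2: 1a->2.
bb: 1b undefined. 1b->0: ok.
bc: 1c undefined. 1c->0: no, cc/aa meet in 0. 1c->1: ok.
bab: 2b undefined. 2b->0: ok.
caa: 2a undefined. 2a->0: no, cc/caaab meet in 1. 2a->1: ok.
cac: 2c undefined. 2c->0: ok.
All examples now run through 3 states with every (state, symbol) defined. Accept strings end in {1}, Reject strings end in {0,2}; accept={1}.

states=3 start=0 accept={1} delta: 0a->0 0b->1 0c->1 1a->2 1b->0 1c->1 2a->1 2b->0 2c->0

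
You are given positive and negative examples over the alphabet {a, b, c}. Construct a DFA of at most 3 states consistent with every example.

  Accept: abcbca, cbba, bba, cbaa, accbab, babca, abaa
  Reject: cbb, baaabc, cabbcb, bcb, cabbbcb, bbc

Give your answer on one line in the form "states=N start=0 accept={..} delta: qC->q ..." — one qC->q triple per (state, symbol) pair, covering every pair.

states=2 start=0 accept={0} delta: 0a->0 0b->0 0c->1 1a->0 1b->1 1c->0

State merging on the prefix tree: take the shortest (then alphabetical) example prefix whose next move is undefined and point that move at state 0, else 1, else 2, ...; a target is out if some Accept/Reject pair would then sit in one state with the same input left (inseparable). If every existing state is out, open a new one.
a: 0a undefined. 0a->0: ok.
b: 0b undefined. 0b->0: ok.
c: 0c undefined. 0c->0: no, abcbca/cbb meet in 0. Open state 1: 0c->1.
ca: 1a undefined. 1a->0: ok.
cb: 1b undefined. 1b->0: no, abcbca/cbb meet in 0. 1b->1: ok.
acc: 1c undefined. 1c->0: ok.
All examples now run through 2 states with every (state, symbol) defined. Accept strings end in {0}, Reject strings end in {1}; accept={0}.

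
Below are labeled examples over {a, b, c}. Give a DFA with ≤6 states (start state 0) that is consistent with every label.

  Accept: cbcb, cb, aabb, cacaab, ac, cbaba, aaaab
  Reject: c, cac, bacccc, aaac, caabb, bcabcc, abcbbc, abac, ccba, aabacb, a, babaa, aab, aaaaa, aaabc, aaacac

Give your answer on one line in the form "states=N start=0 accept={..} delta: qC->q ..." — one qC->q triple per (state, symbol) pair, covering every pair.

states=6 start=0 accept={0,2,4} delta: 0a->1 0b->0 0c->1 1a->2 1b->2 1c->0 2a->3 2b->3 2c->1 3a->3 3b->4 3c->5 4a->0 4b->1 4c->1 5a->0 5b->1 5c->1

State merging on the prefix tree: take the shortest (then alphabetical) example prefix whose next move is undefined and point that move at state 0, else 1, else 2, ...; a target is out if some Accept/Reject pair would then sit in one state with the same input left (inseparable). If every existing state is out, open a new one.
a: 0a undefined. 0a->0: no, ac/c meet in 0 with "c" left. Open state 1: 0a->1.
b: 0b undefined. 0b->0: ok.
c: 0c undefined. 0c->0: no, cbcb/c meet in 0. 0c->1: ok.
aa: 1a undefined. 1a->0: no, aabb/aab meet in 0. 1a->1: no, cb/aab meet in 1 with "b" left. Open state 2: 1a->2.
ab: 1b undefined. 1b->0: no, ac/abac meet in 1 with "c" left. 1b->1: no, cb/c meet in 1. 1b->2: ok.
ac: 1c undefined. 1c->0: ok.
aaa: 2a undefined. 2a->0: no, cb/aaaaa meet in 2. 2a->1: no, cb/babaa meet in 2. 2a->2: no, cb/babaa meet in 2. Open state 3: 2a->3.
aab: 2b undefined. 2b->0: no, aabb/bcabcc meet in 0. 2b->1: no, cbcb/aabacb meet in 2 with "cb" left. 2b->2: no, cb/aab meet in 2. 2b->3: ok.
abc: 2c undefined. 2c->0: no, cbcb/cac meet in 0. 2c->1: ok.
aaaa: 3a undefined. 3a->0: no, cbcb/aabacb meet in 2. 3a->1: no, cbcb/aaaaa meet in 2. 3a->2: no, cbcb/aabacb meet in 2. 3a->3: ok.
aaab: 3b undefined. 3b->0: no, aabb/caabb meet in 0. 3b->1: no, cbcb/caabb meet in 2. 3b->2: no, cbaba/caabb meet in 3. 3b->3: no, aabb/caabb meet in 3. Open state 4: 3b->4.
aaac: 3c undefined. 3c->0: no, ac/aaac meet in 0. 3c->1: no, cbcb/aabacb meet in 2. 3c->2: no, cbcb/aaac meet in 2. 3c->3: no, aabb/aabacb meet in 4. 3c->4: no, aabb/aaac meet in 4. Open state 5: 3c->5.
aaabc: 4c undefined. 4c->0: no, ac/aaabc meet in 0. 4c->1: ok.
aaaca: 5a undefined. 5a->0: ok.
caabb: 4b undefined. 4b->0: no, ac/caabb meet in 0. 4b->1: ok.
cbaba: 4a undefined. 4a->0: ok.
aabacb: 5b undefined. 5b->0: no, ac/aabacb meet in 0. 5b->1: ok.
bcabcc: 5c undefined. 5c->0: no, ac/bcabcc meet in 0. 5c->1: ok.
All examples now run through 6 states with every (state, symbol) defined. Accept strings end in {0,2,4}, Reject strings end in {1,3,5}; accept={0,2,4}.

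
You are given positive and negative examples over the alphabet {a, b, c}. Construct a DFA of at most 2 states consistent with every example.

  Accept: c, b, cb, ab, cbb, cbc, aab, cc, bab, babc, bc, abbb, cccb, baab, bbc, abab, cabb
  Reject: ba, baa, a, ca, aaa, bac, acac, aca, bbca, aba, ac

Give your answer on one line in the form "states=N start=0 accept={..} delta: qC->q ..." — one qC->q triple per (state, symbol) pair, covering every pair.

Grow the machine one transition at a time. Run the examples from 0; the earliest place one falls off (shortest prefix, ties alphabetical) gets sent to the lowest-numbered state that keeps every Accept/Reject pair distinguishable — a pair clashes when both reach the same state with identical unread suffix — and to a fresh state only if none does.
a: 0a undefined. 0a->0: no, c/ac meet in 0 with "c" left. Open state 1: 0a->1.
b: 0b undefined. 0b->0: ok.
c: 0c undefined. 0c->0: ok.
aa: 1a undefined. 1a->0: no, c/baa meet in 0. 1a->1: ok.
ab: 1b undefined. 1b->0: ok.
ac: 1c undefined. 1c->0: no, c/bac meet in 0. 1c->1: ok.
All examples now run through 2 states with every (state, symbol) defined. Accept strings end in {0}, Reject strings end in {1}; accept={0}.

states=2 start=0 accept={0} delta: 0a->1 0b->0 0c->0 1a->1 1b->0 1c->1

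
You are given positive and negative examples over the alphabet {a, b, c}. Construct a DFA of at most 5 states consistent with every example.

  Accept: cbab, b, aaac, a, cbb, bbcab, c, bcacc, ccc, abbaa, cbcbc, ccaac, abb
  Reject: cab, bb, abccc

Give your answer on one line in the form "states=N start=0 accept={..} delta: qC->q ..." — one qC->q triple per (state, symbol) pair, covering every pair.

Grow the machine one transition at a time. Run the examples from 0; the earliest place one falls off (shortest prefix, ties alphabetical) gets sent to the lowest-numbered state that keeps every Accept/Reject pair distinguishable — a pair clashes when both reach the same state with identical unread suffix — and to a fresh state only if none does.
a: 0a undefined. 0a->0: no, abb/bb meet in 0 with "bb" left. Open state 1: 0a->1.
b: 0b undefined. 0b->0: no, b/bb meet in 0. 0b->1: ok.
c: 0c undefined. 0c->0: no, cbb/cab meet in 1 with "b" left. 0c->1: ok.
aa: 1a undefined. 1a->0: no, b/cab meet in 1. 1a->1: ok.
ab: 1b undefined. 1b->0: no, cbab/cab meet in 0. 1b->1: no, cbab/cab meet in 1. Open state 2: 1b->2.
bc: 1c undefined. 1c->0: ok.
abb: 2b undefined. 2b->0: ok.
abc: 2c undefined. 2c->0: no, aaac/abccc meet in 0. 2c->1: no, b/abccc meet in 1. 2c->2: ok.
cba: 2a undefined. 2a->0: ok.
All examples now run through 3 states with every (state, symbol) defined. Accept strings end in {0,1}, Reject strings end in {2}; accept={0,1}.

states=3 start=0 accept={0,1} delta: 0a->1 0b->1 0c->1 1a->1 1b->2 1c->0 2a->0 2b->0 2c->2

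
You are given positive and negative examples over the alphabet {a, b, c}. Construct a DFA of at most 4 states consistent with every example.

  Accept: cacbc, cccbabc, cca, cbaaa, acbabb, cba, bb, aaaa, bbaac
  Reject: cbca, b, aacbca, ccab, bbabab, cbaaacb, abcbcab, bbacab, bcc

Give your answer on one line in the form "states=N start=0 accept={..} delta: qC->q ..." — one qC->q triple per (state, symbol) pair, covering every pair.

states=3 start=0 accept={0,2} delta: 0a->0 0b->1 0c->0 1a->0 1b->0 1c->2 2a->1 2b->0 2c->1

Grow the machine one transition at a time. Run the examples from 0; the earliest place one falls off (shortest prefix, ties alphabetical) gets sent to the lowest-numbered state that keeps every Accept/Reject pair distinguishable — a pair clashes when both reach the same state with identical unread suffix — and to a fresh state only if none does.
a: 0a undefined. 0a->0: ok.
b: 0b undefined. 0b->0: no, bb/b meet in 0. Open state 1: 0b->1.
c: 0c undefined. 0c->0: ok.
bb: 1b undefined. 1b->0: ok.
bc: 1c undefined. 1c->0: no, cacbc/cbca meet in 0. 1c->1: no, cacbc/b meet in 1. Open state 2: 1c->2.
bcc: 2c undefined. 2c->0: no, cca/bcc meet in 0. 2c->1: ok.
cba: 1a undefined. 1a->0: ok.
abcb: 2b undefined. 2b->0: ok.
cbca: 2a undefined. 2a->0: no, cca/cbca meet in 0. 2a->1: ok.
All examples now run through 3 states with every (state, symbol) defined. Accept strings end in {0,2}, Reject strings end in {1}; accept={0,2}.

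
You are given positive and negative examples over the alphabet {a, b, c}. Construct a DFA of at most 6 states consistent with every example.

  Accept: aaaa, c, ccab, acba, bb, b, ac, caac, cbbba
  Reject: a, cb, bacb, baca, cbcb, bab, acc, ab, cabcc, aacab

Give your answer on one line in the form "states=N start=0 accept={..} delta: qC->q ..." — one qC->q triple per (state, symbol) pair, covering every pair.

Fold the examples into a partial DFA from state 0: repeatedly fix the first undefined (state, symbol) met by the shortest-then-alphabetical prefix, trying targets in increasing order and rejecting any under which an Accept and a Reject string meet in one state with the same remainder; add a state when all current targets are rejected. Accepting states are where Accept strings end.
a: 0a undefined. 0a->0: no, aaaa/a meet in 0. Open state 1: 0a->1.
b: 0b undefined. 0b->0: ok.
c: 0c undefined. 0c->0: no, c/cb meet in 0. 0c->1: no, c/a meet in 1. Open state 2: 0c->2.
aa: 1a undefined. 1a->0: ok.
ab: 1b undefined. 1b->0: no, aaaa/bab meet in 0. 1b->1: ok.
ac: 1c undefined. 1c->0: no, aaaa/bacb meet in 0. 1c->1: no, aaaa/baca meet in 0. 1c->2: ok.
ca: 2a undefined. 2a->0: no, aaaa/baca meet in 0. 2a->1: ok.
cb: 2b undefined. 2b->0: no, aaaa/cb meet in 0. 2b->1: ok.
cc: 2c undefined. 2c->0: no, aaaa/acc meet in 0. 2c->1: ok.
All examples now run through 3 states with every (state, symbol) defined. Accept strings end in {0,2}, Reject strings end in {1}; accept={0,2}.

states=3 start=0 accept={0,2} delta: 0a->1 0b->0 0c->2 1a->0 1b->1 1c->2 2a->1 2b->1 2c->1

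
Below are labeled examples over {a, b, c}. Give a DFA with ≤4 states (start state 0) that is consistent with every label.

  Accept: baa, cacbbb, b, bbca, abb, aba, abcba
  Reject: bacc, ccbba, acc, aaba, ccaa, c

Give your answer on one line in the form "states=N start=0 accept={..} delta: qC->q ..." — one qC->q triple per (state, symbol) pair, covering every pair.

states=3 start=0 accept={0} delta: 0a->1 0b->0 0c->1 1a->0 1b->2 1c->1 2a->0 2b->0 2c->1

State merging on the prefix tree: take the shortest (then alphabetical) example prefix whose next move is undefined and point that move at state 0, else 1, else 2, ...; a target is out if some Accept/Reject pair would then sit in one state with the same input left (inseparable). If every existing state is out, open a new one.
a: 0a undefined. 0a->0: no, aba/aaba meet in 0 with "ba" left. Open state 1: 0a->1.
b: 0b undefined. 0b->0: ok.
c: 0c undefined. 0c->0: no, baa/ccaa meet in 1 with "a" left. 0c->1: ok.
aa: 1a undefined. 1a->0: ok.
ab: 1b undefined. 1b->0: no, aba/aaba meet in 1. 1b->1: no, cacbbb/aaba meet in 1. Open state 2: 1b->2.
ac: 1c undefined. 1c->0: no, baa/ccaa meet in 0. 1c->1: ok.
aba: 2a undefined. 2a->0: ok.
abb: 2b undefined. 2b->0: ok.
abc: 2c undefined. 2c->0: no, abcba/bacc meet in 1. 2c->1: ok.
All examples now run through 3 states with every (state, symbol) defined. Accept strings end in {0}, Reject strings end in {1}; accept={0}.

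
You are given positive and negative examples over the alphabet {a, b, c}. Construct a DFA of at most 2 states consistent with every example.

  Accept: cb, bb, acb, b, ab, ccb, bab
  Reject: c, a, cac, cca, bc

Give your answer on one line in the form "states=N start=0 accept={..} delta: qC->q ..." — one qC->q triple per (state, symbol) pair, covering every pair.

Grow the machine one transition at a time. Run the examples from 0; the earliest place one falls off (shortest prefix, ties alphabetical) gets sent to the lowest-numbered state that keeps every Accept/Reject pair distinguishable — a pair clashes when both reach the same state with identical unread suffix — and to a fresh state only if none does.
a: 0a undefined. 0a->0: ok.
b: 0b undefined. 0b->0: no, bb/a meet in 0. Open state 1: 0b->1.
c: 0c undefined. 0c->0: ok.
ba: 1a undefined. 1a->0: ok.
bb: 1b undefined. 1b->0: no, bb/c meet in 0. 1b->1: ok.
bc: 1c undefined. 1c->0: ok.
All examples now run through 2 states with every (state, symbol) defined. Accept strings end in {1}, Reject strings end in {0}; accept={1}.

states=2 start=0 accept={1} delta: 0a->0 0b->1 0c->0 1a->0 1b->1 1c->0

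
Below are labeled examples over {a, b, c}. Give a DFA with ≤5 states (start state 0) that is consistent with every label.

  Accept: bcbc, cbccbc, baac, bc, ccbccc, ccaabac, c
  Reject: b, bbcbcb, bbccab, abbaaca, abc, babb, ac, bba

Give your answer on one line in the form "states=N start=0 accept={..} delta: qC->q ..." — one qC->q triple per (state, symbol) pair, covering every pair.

states=4 start=0 accept={2} delta: 0a->1 0b->0 0c->2 1a->3 1b->1 1c->0 2a->0 2b->0 2c->0 3a->0 3b->1 3c->2

Grow the machine one transition at a time. Run the examples from 0; the earliest place one falls off (shortest prefix, ties alphabetical) gets sent to the lowest-numbered state that keeps every Accept/Reject pair distinguishable — a pair clashes when both reach the same state with identical unread suffix — and to a fresh state only if none does.
a: 0a undefined. 0a->0: no, bc/abc meet in 0 with "bc" left. Open state 1: 0a->1.
b: 0b undefined. 0b->0: ok.
c: 0c undefined. 0c->0: no, bcbc/b meet in 0. 0c->1: no, bcbc/abc meet in 1 with "bc" left. Open state 2: 0c->2.
ab: 1b undefined. 1b->0: no, bc/abc meet in 2. 1b->1: ok.
ac: 1c undefined. 1c->0: ok.
cb: 2b undefined. 2b->0: ok.
cc: 2c undefined. 2c->0: ok.
baa: 1a undefined. 1a->0: no, ccaabac/b meet in 0. 1a->1: no, baac/b meet in 0. 1a->2: no, baac/b meet in 0. Open state 3: 1a->3.
baac: 3c undefined. 3c->0: no, baac/b meet in 0. 3c->1: no, baac/bbccab meet in 1. 3c->2: ok.
abbaa: 3a undefined. 3a->0: ok.
ccaab: 3b undefined. 3b->0: no, ccaabac/b meet in 0. 3b->1: ok.
abbaaca: 2a undefined. 2a->0: ok.
All examples now run through 4 states with every (state, symbol) defined. Accept strings end in {2}, Reject strings end in {0,1}; accept={2}.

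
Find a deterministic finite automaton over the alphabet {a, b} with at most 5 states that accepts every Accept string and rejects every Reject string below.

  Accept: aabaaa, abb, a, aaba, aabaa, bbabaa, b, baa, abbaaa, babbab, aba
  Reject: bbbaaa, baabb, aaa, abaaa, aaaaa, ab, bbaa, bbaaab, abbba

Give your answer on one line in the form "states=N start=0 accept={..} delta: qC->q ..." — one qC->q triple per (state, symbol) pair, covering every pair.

states=5 start=0 accept={1,2} delta: 0a->1 0b->2 1a->3 1b->0 2a->2 2b->4 3a->0 3b->2 4a->3 4b->3

Grow the machine one transition at a time. Run the examples from 0; the earliest place one falls off (shortest prefix, ties alphabetical) gets sent to the lowest-numbered state that keeps every Accept/Reject pair distinguishable — a pair clashes when both reach the same state with identical unread suffix — and to a fresh state only if none does.
a: 0a undefined. 0a->0: no, aabaaa/abaaa meet in 0 with "baaa" left. Open state 1: 0a->1.
b: 0b undefined. 0b->0: no, baa/bbaa meet in 1 with "a" left. 0b->1: no, baa/aaa meet in 1 with "aa" left. Open state 2: 0b->2.
aa: 1a undefined. 1a->0: no, a/aaa meet in 1. 1a->1: no, aabaaa/abaaa meet in 1 with "baaa" left. 1a->2: no, aabaa/bbaa meet in 2 with "baa" left. Open state 3: 1a->3.
ab: 1b undefined. 1b->0: ok.
ba: 2a undefined. 2a->0: no, abb/baabb meet in 2. 2a->1: no, abbaaa/aaa meet in 3 with "a" left. 2a->2: ok.
bb: 2b undefined. 2b->0: no, abb/bbbaaa meet in 2. 2b->1: no, babbab/baabb meet in 0. 2b->2: no, abb/bbbaaa meet in 2. 2b->3: no, aabaaa/bbbaaa meet in 3 with "baaa" left. Open state 4: 2b->4.
aaa: 3a undefined. 3a->0: ok.
aab: 3b undefined. 3b->0: no, aabaaa/aaa meet in 0. 3b->1: no, aaba/aaaaa meet in 3. 3b->2: ok.
bba: 4a undefined. 4a->0: no, aabaaa/bbaaab meet in 2. 4a->1: no, aabaaa/bbaaab meet in 2. 4a->2: no, aabaaa/bbaa meet in 2. 4a->3: ok.
bbb: 4b undefined. 4b->0: no, babbab/bbbaaa meet in 0. 4b->1: no, a/bbbaaa meet in 1. 4b->2: no, aabaaa/bbbaaa meet in 2. 4b->3: ok.
All examples now run through 5 states with every (state, symbol) defined. Accept strings end in {1,2}, Reject strings end in {0,3}; accept={1,2}.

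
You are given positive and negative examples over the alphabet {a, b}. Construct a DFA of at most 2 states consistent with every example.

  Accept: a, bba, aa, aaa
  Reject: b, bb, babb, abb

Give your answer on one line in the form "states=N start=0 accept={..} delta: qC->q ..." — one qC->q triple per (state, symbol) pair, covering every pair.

states=2 start=0 accept={0} delta: 0a->0 0b->1 1a->0 1b->1

Fold the examples into a partial DFA from state 0: repeatedly fix the first undefined (state, symbol) met by the shortest-then-alphabetical prefix, trying targets in increasing order and rejecting any under which an Accept and a Reject string meet in one state with the same remainder; add a state when all current targets are rejected. Accepting states are where Accept strings end.
a: 0a undefined. 0a->0: ok.
b: 0b undefined. 0b->0: no, a/b meet in 0. Open state 1: 0b->1.
ba: 1a undefined. 1a->0: ok.
bb: 1b undefined. 1b->0: no, a/bb meet in 0. 1b->1: ok.
All examples now run through 2 states with every (state, symbol) defined. Accept strings end in {0}, Reject strings end in {1}; accept={0}.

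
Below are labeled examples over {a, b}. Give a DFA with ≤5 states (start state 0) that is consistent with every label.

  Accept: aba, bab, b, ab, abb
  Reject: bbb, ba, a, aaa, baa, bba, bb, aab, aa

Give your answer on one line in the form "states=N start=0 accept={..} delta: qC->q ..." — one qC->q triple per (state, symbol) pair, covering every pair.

states=5 start=0 accept={2,4} delta: 0a->1 0b->2 1a->3 1b->4 2a->0 2b->3 3a->0 3b->0 4a->2 4b->2

Grow the machine one transition at a time. Run the examples from 0; the earliest place one falls off (shortest prefix, ties alphabetical) gets sent to the lowest-numbered state that keeps every Accept/Reject pair distinguishable — a pair clashes when both reach the same state with identical unread suffix — and to a fresh state only if none does.
a: 0a undefined. 0a->0: no, aba/ba meet in 0 with "ba" left. Open state 1: 0a->1.
b: 0b undefined. 0b->0: no, b/bbb meet in 0. 0b->1: no, aba/bba meet in 1 with "ba" left. Open state 2: 0b->2.
aa: 1a undefined. 1a->0: no, b/aab meet in 2. 1a->1: no, ab/aab meet in 1 with "b" left. 1a->2: no, b/aa meet in 2. Open state 3: 1a->3.
ab: 1b undefined. 1b->0: no, aba/a meet in 1. 1b->1: no, aba/aa meet in 3. 1b->2: no, aba/ba meet in 2 with "a" left. 1b->3: no, aba/aaa meet in 3 with "a" left. Open state 4: 1b->4.
ba: 2a undefined. 2a->0: ok.
bb: 2b undefined. 2b->0: no, bab/bbb meet in 2. 2b->1: no, ab/bbb meet in 4. 2b->2: no, bab/bbb meet in 2. 2b->3: ok.
aaa: 3a undefined. 3a->0: ok.
aab: 3b undefined. 3b->0: ok.
aba: 4a undefined. 4a->0: no, aba/bbb meet in 0. 4a->1: no, aba/a meet in 1. 4a->2: ok.
abb: 4b undefined. 4b->0: no, abb/bbb meet in 0. 4b->1: no, abb/a meet in 1. 4b->2: ok.
All examples now run through 5 states with every (state, symbol) defined. Accept strings end in {2,4}, Reject strings end in {0,1,3}; accept={2,4}.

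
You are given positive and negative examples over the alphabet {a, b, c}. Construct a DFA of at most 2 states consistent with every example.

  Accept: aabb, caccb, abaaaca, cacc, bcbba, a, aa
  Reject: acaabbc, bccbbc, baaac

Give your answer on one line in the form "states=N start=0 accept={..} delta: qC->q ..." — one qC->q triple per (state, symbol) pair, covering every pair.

states=2 start=0 accept={0} delta: 0a->0 0b->0 0c->1 1a->0 1b->0 1c->0

State merging on the prefix tree: take the shortest (then alphabetical) example prefix whose next move is undefined and point that move at state 0, else 1, else 2, ...; a target is out if some Accept/Reject pair would then sit in one state with the same input left (inseparable). If every existing state is out, open a new one.
a: 0a undefined. 0a->0: ok.
b: 0b undefined. 0b->0: ok.
c: 0c undefined. 0c->0: no, aabb/acaabbc meet in 0. Open state 1: 0c->1.
ca: 1a undefined. 1a->0: ok.
bcb: 1b undefined. 1b->0: ok.
bcc: 1c undefined. 1c->0: ok.
All examples now run through 2 states with every (state, symbol) defined. Accept strings end in {0}, Reject strings end in {1}; accept={0}.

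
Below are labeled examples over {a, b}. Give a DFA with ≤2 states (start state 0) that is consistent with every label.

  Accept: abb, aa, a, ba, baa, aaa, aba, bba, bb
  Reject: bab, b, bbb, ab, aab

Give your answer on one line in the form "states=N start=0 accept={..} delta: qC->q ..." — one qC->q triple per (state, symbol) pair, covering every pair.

states=2 start=0 accept={0} delta: 0a->0 0b->1 1a->0 1b->0

State merging on the prefix tree: take the shortest (then alphabetical) example prefix whose next move is undefined and point that move at state 0, else 1, else 2, ...; a target is out if some Accept/Reject pair would then sit in one state with the same input left (inseparable). If every existing state is out, open a new one.
a: 0a undefined. 0a->0: ok.
b: 0b undefined. 0b->0: no, abb/bab meet in 0. Open state 1: 0b->1.
ba: 1a undefined. 1a->0: ok.
bb: 1b undefined. 1b->0: ok.
All examples now run through 2 states with every (state, symbol) defined. Accept strings end in {0}, Reject strings end in {1}; accept={0}.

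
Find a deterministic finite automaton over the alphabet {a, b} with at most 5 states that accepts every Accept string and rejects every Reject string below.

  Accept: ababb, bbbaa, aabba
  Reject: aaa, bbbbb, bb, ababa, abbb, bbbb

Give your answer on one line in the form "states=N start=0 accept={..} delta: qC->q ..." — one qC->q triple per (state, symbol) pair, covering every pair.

states=4 start=0 accept={2} delta: 0a->0 0b->1 1a->2 1b->1 2a->2 2b->3 3a->0 3b->2

Fold the examples into a partial DFA from state 0: repeatedly fix the first undefined (state, symbol) met by the shortest-then-alphabetical prefix, trying targets in increasing order and rejecting any under which an Accept and a Reject string meet in one state with the same remainder; add a state when all current targets are rejected. Accepting states are where Accept strings end.
a: 0a undefined. 0a->0: ok.
b: 0b undefined. 0b->0: no, ababb/aaa meet in 0. Open state 1: 0b->1.
bb: 1b undefined. 1b->0: no, aabba/aaa meet in 0. 1b->1: ok.
aba: 1a undefined. 1a->0: no, ababb/bbbbb meet in 1. 1a->1: no, ababb/bbbbb meet in 1. Open state 2: 1a->2.
abab: 2b undefined. 2b->0: no, ababb/bbbbb meet in 1. 2b->1: no, ababb/bbbbb meet in 1. 2b->2: no, bbbaa/ababa meet in 2 with "a" left. Open state 3: 2b->3.
ababa: 3a undefined. 3a->0: ok.
ababb: 3b undefined. 3b->0: no, ababb/aaa meet in 0. 3b->1: no, ababb/bbbbb meet in 1. 3b->2: ok.
bbbaa: 2a undefined. 2a->0: no, bbbaa/aaa meet in 0. 2a->1: no, bbbaa/bbbbb meet in 1. 2a->2: ok.
All examples now run through 4 states with every (state, symbol) defined. Accept strings end in {2}, Reject strings end in {0,1}; accept={2}.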